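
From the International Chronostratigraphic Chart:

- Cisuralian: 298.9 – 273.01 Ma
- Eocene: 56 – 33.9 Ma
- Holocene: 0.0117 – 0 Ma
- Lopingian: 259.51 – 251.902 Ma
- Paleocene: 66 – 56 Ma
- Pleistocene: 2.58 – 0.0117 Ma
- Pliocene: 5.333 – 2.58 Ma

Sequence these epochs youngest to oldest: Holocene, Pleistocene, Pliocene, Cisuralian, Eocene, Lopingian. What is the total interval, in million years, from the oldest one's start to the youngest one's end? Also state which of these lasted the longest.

Holocene → Pleistocene → Pliocene → Eocene → Lopingian → Cisuralian; total span 298.9 Myr; longest is Cisuralian

From the excerpt: Holocene 0.0117–0; Pleistocene 2.58–0.0117; Pliocene 5.333–2.58; Cisuralian 298.9–273.01; Eocene 56–33.9; Lopingian 259.51–251.902 (Ma).
Larger Ma is earlier, so the oldest is Cisuralian and the youngest is Holocene; youngest to oldest: Holocene, Pleistocene, Pliocene, Eocene, Lopingian, Cisuralian.
Oldest start 298.9 minus youngest end 0 gives 298.9 Myr overall.
Individual lengths (start − end): Cisuralian 25.89; Pliocene 2.753; Holocene 0.0117; Eocene 22.1; Pleistocene 2.5683; Lopingian 7.608. The largest is Cisuralian at 25.89 Myr.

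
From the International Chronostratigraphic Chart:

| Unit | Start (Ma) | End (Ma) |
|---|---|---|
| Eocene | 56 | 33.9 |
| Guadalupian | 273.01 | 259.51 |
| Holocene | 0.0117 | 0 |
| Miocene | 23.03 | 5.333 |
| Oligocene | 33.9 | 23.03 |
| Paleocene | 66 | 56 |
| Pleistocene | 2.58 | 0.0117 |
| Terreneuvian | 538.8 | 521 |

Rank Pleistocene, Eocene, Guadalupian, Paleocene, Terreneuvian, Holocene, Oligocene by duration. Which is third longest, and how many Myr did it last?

Durations: Pleistocene 2.5683; Eocene 22.1; Guadalupian 13.5; Paleocene 10; Terreneuvian 17.8; Holocene 0.0117; Oligocene 10.87 Myr.
Sorted longest-first: Eocene (22.1), Terreneuvian (17.8), Guadalupian (13.5), Oligocene (10.87), Paleocene (10), Pleistocene (2.5683), Holocene (0.0117).
The third longest is Guadalupian at 13.5 Myr.

Guadalupian, 13.5 million years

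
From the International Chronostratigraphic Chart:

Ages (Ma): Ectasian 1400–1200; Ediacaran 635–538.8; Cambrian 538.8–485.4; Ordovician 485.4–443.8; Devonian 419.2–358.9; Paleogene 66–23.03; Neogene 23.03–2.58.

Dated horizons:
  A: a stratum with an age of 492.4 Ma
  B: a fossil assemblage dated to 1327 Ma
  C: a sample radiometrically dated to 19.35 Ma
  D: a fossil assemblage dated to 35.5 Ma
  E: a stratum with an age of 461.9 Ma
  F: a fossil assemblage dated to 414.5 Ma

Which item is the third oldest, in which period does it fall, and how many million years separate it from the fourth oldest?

E, in the Ordovician; 47.4 million years to F

Larger Ma means older, so oldest first: B 1327 > A 492.4 > E 461.9 > F 414.5 > D 35.5 > C 19.35.
Counting 3 along gives E (461.9 Ma); the excerpt puts that inside the Ordovician, 485.4–443.8 Ma.
Next in line is F (414.5 Ma), and 461.9 − 414.5 = 47.4 Myr.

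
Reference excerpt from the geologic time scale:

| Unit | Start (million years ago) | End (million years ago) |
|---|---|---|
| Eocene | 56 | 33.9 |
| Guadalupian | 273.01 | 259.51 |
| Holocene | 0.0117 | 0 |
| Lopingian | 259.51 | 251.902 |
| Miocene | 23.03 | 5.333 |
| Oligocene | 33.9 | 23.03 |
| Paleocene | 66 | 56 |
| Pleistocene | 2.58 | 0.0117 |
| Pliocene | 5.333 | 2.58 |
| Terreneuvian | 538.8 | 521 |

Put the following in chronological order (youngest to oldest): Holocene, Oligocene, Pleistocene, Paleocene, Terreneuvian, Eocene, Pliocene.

Read off each span (Ma): Holocene 0.0117–0; Oligocene 33.9–23.03; Pleistocene 2.58–0.0117; Paleocene 66–56; Terreneuvian 538.8–521; Eocene 56–33.9; Pliocene 5.333–2.58.
Larger Ma is older, so oldest→youngest is Terreneuvian, Paleocene, Eocene, Oligocene, Pliocene, Pleistocene, Holocene; reverse it for youngest→oldest.

Holocene, Pleistocene, Pliocene, Oligocene, Eocene, Paleocene, Terreneuvian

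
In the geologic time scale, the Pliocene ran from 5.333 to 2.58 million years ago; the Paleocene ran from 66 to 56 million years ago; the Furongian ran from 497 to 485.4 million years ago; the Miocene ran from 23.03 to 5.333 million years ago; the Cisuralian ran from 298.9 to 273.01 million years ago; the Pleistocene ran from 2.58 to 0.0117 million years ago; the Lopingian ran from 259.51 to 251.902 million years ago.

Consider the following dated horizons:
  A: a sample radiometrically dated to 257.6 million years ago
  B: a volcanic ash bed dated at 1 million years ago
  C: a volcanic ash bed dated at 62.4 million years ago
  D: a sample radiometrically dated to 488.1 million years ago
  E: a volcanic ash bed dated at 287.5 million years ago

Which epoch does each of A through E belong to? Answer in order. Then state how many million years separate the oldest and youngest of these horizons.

Match each age against the start–end ranges in the excerpt: A = 257.6 Ma → Lopingian (259.51–251.902); B = 1 Ma → Pleistocene (2.58–0.0117); C = 62.4 Ma → Paleocene (66–56); D = 488.1 Ma → Furongian (497–485.4); E = 287.5 Ma → Cisuralian (298.9–273.01).
The largest age is 488.1 Ma and the smallest is 1 Ma; their difference is 487.1 Myr.

A — Lopingian; B — Pleistocene; C — Paleocene; D — Furongian; E — Cisuralian; span 487.1 million years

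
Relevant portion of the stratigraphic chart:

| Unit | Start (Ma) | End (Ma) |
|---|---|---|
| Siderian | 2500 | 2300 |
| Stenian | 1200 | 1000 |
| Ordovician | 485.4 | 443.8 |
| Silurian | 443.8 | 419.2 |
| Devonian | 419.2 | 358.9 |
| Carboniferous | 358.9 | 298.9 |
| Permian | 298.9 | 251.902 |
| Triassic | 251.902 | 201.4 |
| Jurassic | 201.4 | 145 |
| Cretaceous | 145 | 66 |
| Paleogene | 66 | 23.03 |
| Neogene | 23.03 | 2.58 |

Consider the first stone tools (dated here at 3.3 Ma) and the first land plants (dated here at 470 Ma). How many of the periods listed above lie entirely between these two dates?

8

The older date is 470 Ma and the younger is 3.3 Ma.
Periods with start < 470 and end > 3.3 Ma: Silurian (443.8–419.2), Devonian (419.2–358.9), Carboniferous (358.9–298.9), Permian (298.9–251.902), Triassic (251.902–201.4), Jurassic (201.4–145), Cretaceous (145–66), Paleogene (66–23.03).
That is 8 complete periods.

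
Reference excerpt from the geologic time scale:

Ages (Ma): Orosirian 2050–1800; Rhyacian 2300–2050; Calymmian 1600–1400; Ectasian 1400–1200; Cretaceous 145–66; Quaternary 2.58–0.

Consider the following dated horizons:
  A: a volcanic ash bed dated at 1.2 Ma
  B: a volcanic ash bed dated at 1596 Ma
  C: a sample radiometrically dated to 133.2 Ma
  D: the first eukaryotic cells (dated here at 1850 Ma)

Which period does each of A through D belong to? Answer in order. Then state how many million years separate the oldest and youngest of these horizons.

A: 1.2 Ma lies in 2.58–0 Ma, so Quaternary.
B: 1596 Ma lies in 1600–1400 Ma, so Calymmian.
C: 133.2 Ma lies in 145–66 Ma, so Cretaceous.
D: 1850 Ma lies in 2050–1800 Ma, so Orosirian.
Oldest = 1850 Ma, youngest = 1.2 Ma → span 1848.8 Myr.

A — Quaternary; B — Calymmian; C — Cretaceous; D — Orosirian; span 1848.8 million years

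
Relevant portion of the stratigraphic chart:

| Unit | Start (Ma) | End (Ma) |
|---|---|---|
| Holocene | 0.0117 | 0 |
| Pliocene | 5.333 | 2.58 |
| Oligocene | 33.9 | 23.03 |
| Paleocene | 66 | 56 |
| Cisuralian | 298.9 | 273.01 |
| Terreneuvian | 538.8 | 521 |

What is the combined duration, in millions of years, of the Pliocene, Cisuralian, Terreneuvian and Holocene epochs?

Duration is start − end for each: (5.333 − 2.58) + (298.9 − 273.01) + (538.8 − 521) + (0.0117 − 0).
That is 2.753 + 25.89 + 17.8 + 0.0117, which totals 46.4547 million years.

46.4547 million years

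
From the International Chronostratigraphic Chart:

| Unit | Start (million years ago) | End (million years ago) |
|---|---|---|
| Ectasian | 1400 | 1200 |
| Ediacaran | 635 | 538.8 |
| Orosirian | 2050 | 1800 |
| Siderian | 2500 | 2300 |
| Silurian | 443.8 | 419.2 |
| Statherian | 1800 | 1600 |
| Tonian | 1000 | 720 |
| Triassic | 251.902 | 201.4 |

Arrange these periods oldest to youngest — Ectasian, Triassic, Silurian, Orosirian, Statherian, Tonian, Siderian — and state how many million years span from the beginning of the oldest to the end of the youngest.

Siderian, Orosirian, Statherian, Ectasian, Tonian, Silurian, Triassic; total span 2298.6 Myr

Start ages (Ma): Siderian 2500, Orosirian 2050, Statherian 1800, Ectasian 1400, Tonian 1000, Silurian 443.8, Triassic 251.902.
Ordered oldest to youngest: Siderian, Orosirian, Statherian, Ectasian, Tonian, Silurian, Triassic.
Span = 2500 − 201.4 = 2298.6 Myr.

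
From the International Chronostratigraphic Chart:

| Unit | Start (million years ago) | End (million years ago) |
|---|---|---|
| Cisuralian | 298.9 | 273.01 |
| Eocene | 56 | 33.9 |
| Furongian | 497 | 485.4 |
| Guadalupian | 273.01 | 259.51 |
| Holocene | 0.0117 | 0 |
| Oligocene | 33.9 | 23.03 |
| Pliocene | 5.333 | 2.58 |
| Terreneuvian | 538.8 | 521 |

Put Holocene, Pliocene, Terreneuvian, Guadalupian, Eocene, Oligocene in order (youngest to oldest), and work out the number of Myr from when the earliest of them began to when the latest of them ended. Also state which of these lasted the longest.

Start ages (Ma): Terreneuvian 538.8, Guadalupian 273.01, Eocene 56, Oligocene 33.9, Pliocene 5.333, Holocene 0.0117.
Ordered youngest to oldest: Holocene, Pliocene, Oligocene, Eocene, Guadalupian, Terreneuvian.
Span = 538.8 − 0 = 538.8 Myr.
Durations: Oligocene 10.87, Pliocene 2.753, Eocene 22.1, Terreneuvian 17.8, Guadalupian 13.5, Holocene 0.0117 → longest is Eocene (22.1 Myr).

Holocene → Pliocene → Oligocene → Eocene → Guadalupian → Terreneuvian; total span 538.8 Myr; longest is Eocene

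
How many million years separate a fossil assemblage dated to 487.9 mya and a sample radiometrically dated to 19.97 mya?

467.93 million years

487.9 − 19.97 = 467.93 million years.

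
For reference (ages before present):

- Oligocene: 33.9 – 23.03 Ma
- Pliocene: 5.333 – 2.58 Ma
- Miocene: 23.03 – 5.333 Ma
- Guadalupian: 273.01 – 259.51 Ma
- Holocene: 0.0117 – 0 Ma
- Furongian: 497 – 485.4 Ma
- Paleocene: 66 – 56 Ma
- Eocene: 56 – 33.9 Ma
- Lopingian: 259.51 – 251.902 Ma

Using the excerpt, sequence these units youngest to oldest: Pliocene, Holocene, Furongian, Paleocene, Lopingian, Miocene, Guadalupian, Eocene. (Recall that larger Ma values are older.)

The oldest of these is Furongian (starts 497 Ma) and the youngest is Holocene (ends 0 Ma).
In between, by decreasing start age: Guadalupian (273.01), Lopingian (259.51), Paleocene (66), Eocene (56), Miocene (23.03), Pliocene (5.333).
Listing youngest first means reversing that sequence.

Holocene → Pliocene → Miocene → Eocene → Paleocene → Lopingian → Guadalupian → Furongian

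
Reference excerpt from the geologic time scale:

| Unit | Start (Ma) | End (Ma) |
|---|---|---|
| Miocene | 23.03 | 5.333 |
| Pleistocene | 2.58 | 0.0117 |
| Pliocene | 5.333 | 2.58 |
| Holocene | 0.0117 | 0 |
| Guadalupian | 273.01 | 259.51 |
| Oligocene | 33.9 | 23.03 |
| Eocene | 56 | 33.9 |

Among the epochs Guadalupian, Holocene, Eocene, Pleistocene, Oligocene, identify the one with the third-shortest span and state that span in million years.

Start − end for each: Guadalupian 273.01 − 259.51 = 13.5; Holocene 0.0117 − 0 = 0.0117; Eocene 56 − 33.9 = 22.1; Pleistocene 2.58 − 0.0117 = 2.5683; Oligocene 33.9 − 23.03 = 10.87.
Ranking these from shortest: Holocene < Pleistocene < Oligocene < Guadalupian < Eocene.
Position 3 in that ranking is Oligocene, which lasted 10.87 Myr.

Oligocene, 10.87 million years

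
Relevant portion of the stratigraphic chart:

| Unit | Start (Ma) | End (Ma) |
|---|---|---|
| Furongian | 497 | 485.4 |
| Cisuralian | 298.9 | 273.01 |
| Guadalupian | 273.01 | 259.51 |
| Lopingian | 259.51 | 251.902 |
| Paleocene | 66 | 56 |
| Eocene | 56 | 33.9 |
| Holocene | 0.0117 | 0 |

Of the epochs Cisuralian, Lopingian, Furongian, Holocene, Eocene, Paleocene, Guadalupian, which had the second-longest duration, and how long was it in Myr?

Eocene, 22.1 million years

Start − end for each: Cisuralian 298.9 − 273.01 = 25.89; Lopingian 259.51 − 251.902 = 7.608; Furongian 497 − 485.4 = 11.6; Holocene 0.0117 − 0 = 0.0117; Eocene 56 − 33.9 = 22.1; Paleocene 66 − 56 = 10; Guadalupian 273.01 − 259.51 = 13.5.
Ranking these from longest: Cisuralian > Eocene > Guadalupian > Furongian > Paleocene > Lopingian > Holocene.
Position 2 in that ranking is Eocene, which lasted 22.1 Myr.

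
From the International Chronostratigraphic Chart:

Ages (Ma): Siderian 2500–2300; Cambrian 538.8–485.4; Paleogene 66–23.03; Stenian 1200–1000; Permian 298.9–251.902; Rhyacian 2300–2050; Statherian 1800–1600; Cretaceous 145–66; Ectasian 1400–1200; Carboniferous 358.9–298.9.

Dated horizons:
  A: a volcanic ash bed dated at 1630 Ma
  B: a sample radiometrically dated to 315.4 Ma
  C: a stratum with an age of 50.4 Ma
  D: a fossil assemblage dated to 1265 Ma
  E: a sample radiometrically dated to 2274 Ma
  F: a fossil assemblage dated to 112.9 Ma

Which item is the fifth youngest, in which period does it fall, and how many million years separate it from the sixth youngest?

A, in the Statherian; 644 million years to E

Sorted youngest-first by Ma: C (50.4), F (112.9), B (315.4), D (1265), A (1630), E (2274).
The fifth youngest is A at 1630 Ma, which lies in 1800–1600 Ma: the Statherian.
The sixth youngest is E at 2274 Ma; separation = |1630 − 2274| = 644 Myr.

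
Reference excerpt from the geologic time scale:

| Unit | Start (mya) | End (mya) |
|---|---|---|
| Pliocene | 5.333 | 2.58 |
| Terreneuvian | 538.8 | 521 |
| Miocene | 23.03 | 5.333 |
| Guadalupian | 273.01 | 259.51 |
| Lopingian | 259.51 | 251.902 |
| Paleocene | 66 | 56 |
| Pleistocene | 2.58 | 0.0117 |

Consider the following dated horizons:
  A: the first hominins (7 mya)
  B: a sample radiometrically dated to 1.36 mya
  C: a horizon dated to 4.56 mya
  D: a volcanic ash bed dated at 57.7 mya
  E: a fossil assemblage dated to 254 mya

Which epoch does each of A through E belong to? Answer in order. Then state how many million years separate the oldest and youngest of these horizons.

A — Miocene; B — Pleistocene; C — Pliocene; D — Paleocene; E — Lopingian; span 252.64 million years

Match each age against the start–end ranges in the excerpt: A = 7 Ma → Miocene (23.03–5.333); B = 1.36 Ma → Pleistocene (2.58–0.0117); C = 4.56 Ma → Pliocene (5.333–2.58); D = 57.7 Ma → Paleocene (66–56); E = 254 Ma → Lopingian (259.51–251.902).
The largest age is 254 Ma and the smallest is 1.36 Ma; their difference is 252.64 Myr.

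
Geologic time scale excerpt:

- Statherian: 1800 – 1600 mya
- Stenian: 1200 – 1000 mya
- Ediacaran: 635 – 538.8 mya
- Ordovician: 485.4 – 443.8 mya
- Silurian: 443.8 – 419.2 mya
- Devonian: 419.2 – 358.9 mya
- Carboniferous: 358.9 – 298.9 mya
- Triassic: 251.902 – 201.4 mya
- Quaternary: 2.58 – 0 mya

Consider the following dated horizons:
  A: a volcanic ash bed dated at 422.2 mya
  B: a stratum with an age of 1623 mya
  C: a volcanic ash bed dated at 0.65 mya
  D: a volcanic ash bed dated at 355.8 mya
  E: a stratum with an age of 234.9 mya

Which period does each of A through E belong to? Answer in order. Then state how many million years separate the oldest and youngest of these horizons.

A: 422.2 Ma lies in 443.8–419.2 Ma, so Silurian.
B: 1623 Ma lies in 1800–1600 Ma, so Statherian.
C: 0.65 Ma lies in 2.58–0 Ma, so Quaternary.
D: 355.8 Ma lies in 358.9–298.9 Ma, so Carboniferous.
E: 234.9 Ma lies in 251.902–201.4 Ma, so Triassic.
Oldest = 1623 Ma, youngest = 0.65 Ma → span 1622.35 Myr.

A — Silurian; B — Statherian; C — Quaternary; D — Carboniferous; E — Triassic; span 1622.35 million years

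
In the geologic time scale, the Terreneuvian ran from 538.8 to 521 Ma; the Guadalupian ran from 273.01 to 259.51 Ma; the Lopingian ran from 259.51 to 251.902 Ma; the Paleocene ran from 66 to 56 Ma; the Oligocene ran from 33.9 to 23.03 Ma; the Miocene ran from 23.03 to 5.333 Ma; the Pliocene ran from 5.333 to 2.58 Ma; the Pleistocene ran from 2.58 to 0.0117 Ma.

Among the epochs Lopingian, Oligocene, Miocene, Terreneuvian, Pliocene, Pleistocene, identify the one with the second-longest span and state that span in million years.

Durations: Lopingian 7.608; Oligocene 10.87; Miocene 17.697; Terreneuvian 17.8; Pliocene 2.753; Pleistocene 2.5683 Myr.
Sorted longest-first: Terreneuvian (17.8), Miocene (17.697), Oligocene (10.87), Lopingian (7.608), Pliocene (2.753), Pleistocene (2.5683).
The second longest is Miocene at 17.697 Myr.

Miocene, 17.697 million years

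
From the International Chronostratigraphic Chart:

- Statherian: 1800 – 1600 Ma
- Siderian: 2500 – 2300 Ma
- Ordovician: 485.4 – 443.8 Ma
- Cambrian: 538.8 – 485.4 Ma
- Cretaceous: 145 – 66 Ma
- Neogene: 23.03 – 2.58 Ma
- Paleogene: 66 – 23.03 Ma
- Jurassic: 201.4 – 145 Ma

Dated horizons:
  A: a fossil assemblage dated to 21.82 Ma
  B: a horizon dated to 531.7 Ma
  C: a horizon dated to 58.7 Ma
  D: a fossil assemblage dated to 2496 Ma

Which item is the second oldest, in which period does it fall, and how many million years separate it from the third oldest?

B, in the Cambrian; 473 million years to C

Sorted oldest-first by Ma: D (2496), B (531.7), C (58.7), A (21.82).
The second oldest is B at 531.7 Ma, which lies in 538.8–485.4 Ma: the Cambrian.
The third oldest is C at 58.7 Ma; separation = |531.7 − 58.7| = 473 Myr.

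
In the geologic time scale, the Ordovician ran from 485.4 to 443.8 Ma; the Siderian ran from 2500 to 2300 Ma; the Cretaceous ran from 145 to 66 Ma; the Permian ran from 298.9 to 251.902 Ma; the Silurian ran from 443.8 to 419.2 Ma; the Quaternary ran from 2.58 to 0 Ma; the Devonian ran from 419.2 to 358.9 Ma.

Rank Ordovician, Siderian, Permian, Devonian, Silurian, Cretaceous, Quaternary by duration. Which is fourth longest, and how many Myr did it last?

Start − end for each: Ordovician 485.4 − 443.8 = 41.6; Siderian 2500 − 2300 = 200; Permian 298.9 − 251.902 = 46.998; Devonian 419.2 − 358.9 = 60.3; Silurian 443.8 − 419.2 = 24.6; Cretaceous 145 − 66 = 79; Quaternary 2.58 − 0 = 2.58.
Ranking these from longest: Siderian > Cretaceous > Devonian > Permian > Ordovician > Silurian > Quaternary.
Position 4 in that ranking is Permian, which lasted 46.998 Myr.

Permian, 46.998 million years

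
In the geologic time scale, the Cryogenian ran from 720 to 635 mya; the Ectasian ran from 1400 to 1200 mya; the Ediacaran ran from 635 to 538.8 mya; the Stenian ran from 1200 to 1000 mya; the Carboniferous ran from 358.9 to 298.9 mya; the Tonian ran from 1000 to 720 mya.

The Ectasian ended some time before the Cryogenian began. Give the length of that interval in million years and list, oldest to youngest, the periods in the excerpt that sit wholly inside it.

End of Ectasian = 1200 Ma; start of Cryogenian = 720 Ma.
Gap = 1200 − 720 = 480 Myr.
Periods wholly inside 1200–720 Ma: Stenian (1200–1000), Tonian (1000–720).

480 million years; Stenian, Tonian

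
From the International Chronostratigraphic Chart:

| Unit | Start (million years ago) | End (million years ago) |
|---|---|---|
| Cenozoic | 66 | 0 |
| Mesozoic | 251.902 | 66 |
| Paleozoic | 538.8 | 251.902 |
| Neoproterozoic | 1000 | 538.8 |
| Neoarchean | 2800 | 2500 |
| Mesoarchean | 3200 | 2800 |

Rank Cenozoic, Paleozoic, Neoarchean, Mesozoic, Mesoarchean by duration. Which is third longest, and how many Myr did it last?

Durations: Cenozoic 66; Paleozoic 286.898; Neoarchean 300; Mesozoic 185.902; Mesoarchean 400 Myr.
Sorted longest-first: Mesoarchean (400), Neoarchean (300), Paleozoic (286.898), Mesozoic (185.902), Cenozoic (66).
The third longest is Paleozoic at 286.898 Myr.

Paleozoic, 286.898 million years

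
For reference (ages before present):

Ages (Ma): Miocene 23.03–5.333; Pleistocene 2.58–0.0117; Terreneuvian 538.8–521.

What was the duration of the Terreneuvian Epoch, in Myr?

17.8 million years

538.8 − 521 = 17.8 million years.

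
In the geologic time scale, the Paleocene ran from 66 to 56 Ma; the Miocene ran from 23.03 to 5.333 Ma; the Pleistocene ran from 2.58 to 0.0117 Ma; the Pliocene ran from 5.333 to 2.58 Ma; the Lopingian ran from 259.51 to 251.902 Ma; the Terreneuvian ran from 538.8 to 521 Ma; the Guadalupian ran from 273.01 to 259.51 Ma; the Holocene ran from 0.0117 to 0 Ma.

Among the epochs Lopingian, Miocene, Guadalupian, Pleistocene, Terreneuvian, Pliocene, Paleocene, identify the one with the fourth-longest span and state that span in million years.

Paleocene, 10 million years

Start − end for each: Lopingian 259.51 − 251.902 = 7.608; Miocene 23.03 − 5.333 = 17.697; Guadalupian 273.01 − 259.51 = 13.5; Pleistocene 2.58 − 0.0117 = 2.5683; Terreneuvian 538.8 − 521 = 17.8; Pliocene 5.333 − 2.58 = 2.753; Paleocene 66 − 56 = 10.
Ranking these from longest: Terreneuvian > Miocene > Guadalupian > Paleocene > Lopingian > Pliocene > Pleistocene.
Position 4 in that ranking is Paleocene, which lasted 10 Myr.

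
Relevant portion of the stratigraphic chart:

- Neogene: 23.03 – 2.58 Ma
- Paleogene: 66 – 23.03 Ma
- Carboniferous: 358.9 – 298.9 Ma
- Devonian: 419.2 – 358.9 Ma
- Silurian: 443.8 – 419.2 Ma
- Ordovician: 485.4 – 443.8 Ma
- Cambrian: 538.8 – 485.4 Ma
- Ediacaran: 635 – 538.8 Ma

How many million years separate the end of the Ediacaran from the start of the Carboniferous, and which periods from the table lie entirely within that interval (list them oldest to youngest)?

179.9 million years; Cambrian, Ordovician, Silurian, Devonian

End of Ediacaran = 538.8 Ma; start of Carboniferous = 358.9 Ma.
Gap = 538.8 − 358.9 = 179.9 Myr.
Periods wholly inside 538.8–358.9 Ma: Cambrian (538.8–485.4), Ordovician (485.4–443.8), Silurian (443.8–419.2), Devonian (419.2–358.9).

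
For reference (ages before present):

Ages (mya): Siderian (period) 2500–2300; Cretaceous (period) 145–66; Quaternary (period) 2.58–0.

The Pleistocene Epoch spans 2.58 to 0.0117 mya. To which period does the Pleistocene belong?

The Pleistocene (2.58–0.0117 Ma) lies entirely within 2.58–0 Ma, the Quaternary Period.

Quaternary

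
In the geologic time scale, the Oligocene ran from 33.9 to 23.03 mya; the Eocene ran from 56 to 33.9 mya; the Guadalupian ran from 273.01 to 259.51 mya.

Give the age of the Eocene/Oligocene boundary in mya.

The Eocene ends and the Oligocene begins at 33.9 mya.

33.9 mya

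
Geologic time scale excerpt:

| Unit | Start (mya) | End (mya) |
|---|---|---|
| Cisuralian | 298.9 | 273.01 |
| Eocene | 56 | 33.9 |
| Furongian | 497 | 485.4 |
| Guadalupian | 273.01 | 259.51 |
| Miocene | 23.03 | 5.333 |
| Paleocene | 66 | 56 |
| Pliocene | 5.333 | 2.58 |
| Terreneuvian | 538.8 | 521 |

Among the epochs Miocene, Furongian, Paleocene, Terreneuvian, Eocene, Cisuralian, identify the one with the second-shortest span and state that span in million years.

Furongian, 11.6 million years

Start − end for each: Miocene 23.03 − 5.333 = 17.697; Furongian 497 − 485.4 = 11.6; Paleocene 66 − 56 = 10; Terreneuvian 538.8 − 521 = 17.8; Eocene 56 − 33.9 = 22.1; Cisuralian 298.9 − 273.01 = 25.89.
Ranking these from shortest: Paleocene < Furongian < Miocene < Terreneuvian < Eocene < Cisuralian.
Position 2 in that ranking is Furongian, which lasted 11.6 Myr.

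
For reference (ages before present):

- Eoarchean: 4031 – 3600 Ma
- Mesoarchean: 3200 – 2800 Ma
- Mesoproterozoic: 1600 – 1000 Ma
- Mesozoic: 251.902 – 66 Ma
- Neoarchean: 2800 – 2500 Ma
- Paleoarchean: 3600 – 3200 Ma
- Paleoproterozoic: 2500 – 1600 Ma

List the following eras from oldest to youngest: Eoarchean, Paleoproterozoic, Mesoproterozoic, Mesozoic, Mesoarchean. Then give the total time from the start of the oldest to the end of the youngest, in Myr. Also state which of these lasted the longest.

From the excerpt: Eoarchean 4031–3600; Paleoproterozoic 2500–1600; Mesoproterozoic 1600–1000; Mesozoic 251.902–66; Mesoarchean 3200–2800 (Ma).
Larger Ma is earlier, so the oldest is Eoarchean and the youngest is Mesozoic; oldest to youngest: Eoarchean, Mesoarchean, Paleoproterozoic, Mesoproterozoic, Mesozoic.
Oldest start 4031 minus youngest end 66 gives 3965 Myr overall.
Individual lengths (start − end): Eoarchean 431; Paleoproterozoic 900; Mesozoic 185.902; Mesoproterozoic 600; Mesoarchean 400. The largest is Paleoproterozoic at 900 Myr.

Eoarchean → Mesoarchean → Paleoproterozoic → Mesoproterozoic → Mesozoic; total span 3965 Myr; longest is Paleoproterozoic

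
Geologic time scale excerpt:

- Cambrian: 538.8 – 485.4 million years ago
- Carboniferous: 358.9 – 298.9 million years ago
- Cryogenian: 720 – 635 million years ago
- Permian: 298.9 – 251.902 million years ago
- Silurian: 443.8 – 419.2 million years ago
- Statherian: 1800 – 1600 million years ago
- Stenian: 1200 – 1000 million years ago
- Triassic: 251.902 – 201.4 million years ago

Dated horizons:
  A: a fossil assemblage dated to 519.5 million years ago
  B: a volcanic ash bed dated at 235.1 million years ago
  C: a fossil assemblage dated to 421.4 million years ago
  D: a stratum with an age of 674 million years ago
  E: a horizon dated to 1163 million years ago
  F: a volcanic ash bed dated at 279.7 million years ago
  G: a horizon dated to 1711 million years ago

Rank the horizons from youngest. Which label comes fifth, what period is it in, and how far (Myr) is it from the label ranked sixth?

D, in the Cryogenian; 489 million years to E

Smaller Ma means younger, so youngest first: B 235.1 < F 279.7 < C 421.4 < A 519.5 < D 674 < E 1163 < G 1711.
Counting 5 along gives D (674 Ma); the excerpt puts that inside the Cryogenian, 720–635 Ma.
Next in line is E (1163 Ma), and 1163 − 674 = 489 Myr.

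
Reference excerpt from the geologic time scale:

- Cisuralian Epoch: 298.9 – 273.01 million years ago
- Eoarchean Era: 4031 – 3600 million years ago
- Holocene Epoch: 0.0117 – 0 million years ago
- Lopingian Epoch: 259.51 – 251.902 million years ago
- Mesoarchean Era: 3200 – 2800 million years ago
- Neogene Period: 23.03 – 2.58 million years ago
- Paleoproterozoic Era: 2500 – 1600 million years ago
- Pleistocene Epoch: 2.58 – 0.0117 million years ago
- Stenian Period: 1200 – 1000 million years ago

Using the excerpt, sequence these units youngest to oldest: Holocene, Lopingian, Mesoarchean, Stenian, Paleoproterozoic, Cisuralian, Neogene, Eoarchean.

Holocene, Neogene, Lopingian, Cisuralian, Stenian, Paleoproterozoic, Mesoarchean, Eoarchean

Read off each span (Ma): Holocene 0.0117–0; Lopingian 259.51–251.902; Mesoarchean 3200–2800; Stenian 1200–1000; Paleoproterozoic 2500–1600; Cisuralian 298.9–273.01; Neogene 23.03–2.58; Eoarchean 4031–3600.
Larger Ma is older, so oldest→youngest is Eoarchean, Mesoarchean, Paleoproterozoic, Stenian, Cisuralian, Lopingian, Neogene, Holocene; reverse it for youngest→oldest.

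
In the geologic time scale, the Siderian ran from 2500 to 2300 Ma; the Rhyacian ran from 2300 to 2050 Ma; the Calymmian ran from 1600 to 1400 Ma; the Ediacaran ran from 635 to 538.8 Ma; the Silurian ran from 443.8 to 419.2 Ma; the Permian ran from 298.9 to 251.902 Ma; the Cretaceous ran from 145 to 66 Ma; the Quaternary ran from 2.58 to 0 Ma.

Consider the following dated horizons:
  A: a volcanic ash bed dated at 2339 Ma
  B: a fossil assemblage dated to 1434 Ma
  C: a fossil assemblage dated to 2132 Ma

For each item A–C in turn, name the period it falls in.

Match each age against the start–end ranges in the excerpt: A = 2339 Ma → Siderian (2500–2300); B = 1434 Ma → Calymmian (1600–1400); C = 2132 Ma → Rhyacian (2300–2050).

A — Siderian; B — Calymmian; C — Rhyacian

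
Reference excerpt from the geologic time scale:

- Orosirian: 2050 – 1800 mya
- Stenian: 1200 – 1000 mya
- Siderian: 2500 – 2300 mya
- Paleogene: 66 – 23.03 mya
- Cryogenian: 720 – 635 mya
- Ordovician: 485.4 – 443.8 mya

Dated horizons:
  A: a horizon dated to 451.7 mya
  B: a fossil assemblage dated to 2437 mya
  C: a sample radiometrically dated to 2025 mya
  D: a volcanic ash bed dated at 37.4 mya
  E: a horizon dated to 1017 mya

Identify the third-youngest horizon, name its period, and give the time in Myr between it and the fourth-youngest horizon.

E, in the Stenian; 1008 million years to C

Sorted youngest-first by Ma: D (37.4), A (451.7), E (1017), C (2025), B (2437).
The third youngest is E at 1017 Ma, which lies in 1200–1000 Ma: the Stenian.
The fourth youngest is C at 2025 Ma; separation = |1017 − 2025| = 1008 Myr.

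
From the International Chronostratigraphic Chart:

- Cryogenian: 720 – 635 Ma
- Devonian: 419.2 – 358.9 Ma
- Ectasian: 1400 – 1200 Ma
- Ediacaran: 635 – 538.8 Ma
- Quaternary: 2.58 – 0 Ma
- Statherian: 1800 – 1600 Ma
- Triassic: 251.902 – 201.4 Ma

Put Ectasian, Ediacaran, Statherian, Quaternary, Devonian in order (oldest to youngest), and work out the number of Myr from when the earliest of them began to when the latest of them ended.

Start ages (Ma): Statherian 1800, Ectasian 1400, Ediacaran 635, Devonian 419.2, Quaternary 2.58.
Ordered oldest to youngest: Statherian, Ectasian, Ediacaran, Devonian, Quaternary.
Span = 1800 − 0 = 1800 Myr.

Statherian, Ectasian, Ediacaran, Devonian, Quaternary; total span 1800 Myr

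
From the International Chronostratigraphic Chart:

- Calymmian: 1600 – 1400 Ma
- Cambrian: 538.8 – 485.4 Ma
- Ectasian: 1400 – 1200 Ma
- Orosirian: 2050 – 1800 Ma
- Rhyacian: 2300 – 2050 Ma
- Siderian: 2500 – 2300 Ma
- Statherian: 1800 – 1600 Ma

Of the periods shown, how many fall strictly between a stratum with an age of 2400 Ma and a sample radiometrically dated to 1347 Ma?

The older date is 2400 Ma and the younger is 1347 Ma.
Periods with start < 2400 and end > 1347 Ma: Rhyacian (2300–2050), Orosirian (2050–1800), Statherian (1800–1600), Calymmian (1600–1400).
That is 4 complete periods.

4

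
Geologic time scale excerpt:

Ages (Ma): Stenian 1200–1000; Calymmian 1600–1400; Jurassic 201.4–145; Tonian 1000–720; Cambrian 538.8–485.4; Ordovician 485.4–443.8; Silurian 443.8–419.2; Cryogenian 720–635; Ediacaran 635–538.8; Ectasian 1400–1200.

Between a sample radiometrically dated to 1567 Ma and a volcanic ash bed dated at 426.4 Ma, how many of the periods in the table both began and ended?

1567 Ma sits inside the Calymmian (1600–1400) and 426.4 Ma inside the Silurian (443.8–419.2); neither of those is wholly between the two dates.
The listed periods lying completely between them are Ectasian, Stenian, Tonian, Cryogenian, Ediacaran, Cambrian, Ordovician — 7 in all.

7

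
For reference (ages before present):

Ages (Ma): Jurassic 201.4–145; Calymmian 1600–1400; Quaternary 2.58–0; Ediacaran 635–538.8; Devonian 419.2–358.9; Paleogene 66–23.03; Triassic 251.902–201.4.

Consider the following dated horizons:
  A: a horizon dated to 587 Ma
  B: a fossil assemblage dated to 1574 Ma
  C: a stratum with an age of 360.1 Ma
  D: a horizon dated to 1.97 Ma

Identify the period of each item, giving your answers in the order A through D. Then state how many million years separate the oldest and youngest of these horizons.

A: 587 Ma lies in 635–538.8 Ma, so Ediacaran.
B: 1574 Ma lies in 1600–1400 Ma, so Calymmian.
C: 360.1 Ma lies in 419.2–358.9 Ma, so Devonian.
D: 1.97 Ma lies in 2.58–0 Ma, so Quaternary.
Oldest = 1574 Ma, youngest = 1.97 Ma → span 1572.03 Myr.

A — Ediacaran; B — Calymmian; C — Devonian; D — Quaternary; span 1572.03 million years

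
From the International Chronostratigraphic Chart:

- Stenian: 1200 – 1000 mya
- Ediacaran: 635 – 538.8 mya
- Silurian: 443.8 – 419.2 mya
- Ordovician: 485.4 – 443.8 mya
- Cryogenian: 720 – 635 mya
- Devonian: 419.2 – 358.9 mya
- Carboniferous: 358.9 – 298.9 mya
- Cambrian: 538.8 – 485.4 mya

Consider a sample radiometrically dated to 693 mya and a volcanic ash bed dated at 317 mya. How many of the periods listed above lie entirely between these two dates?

The older date is 693 Ma and the younger is 317 Ma.
Periods with start < 693 and end > 317 Ma: Ediacaran (635–538.8), Cambrian (538.8–485.4), Ordovician (485.4–443.8), Silurian (443.8–419.2), Devonian (419.2–358.9).
That is 5 complete periods.

5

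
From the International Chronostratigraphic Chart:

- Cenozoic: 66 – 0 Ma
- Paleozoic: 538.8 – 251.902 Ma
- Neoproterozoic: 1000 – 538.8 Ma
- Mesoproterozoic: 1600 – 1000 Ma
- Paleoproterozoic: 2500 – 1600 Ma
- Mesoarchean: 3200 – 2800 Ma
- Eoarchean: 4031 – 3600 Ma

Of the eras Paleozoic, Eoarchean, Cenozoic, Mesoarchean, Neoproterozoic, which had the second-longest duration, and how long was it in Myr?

Eoarchean, 431 million years

Start − end for each: Paleozoic 538.8 − 251.902 = 286.898; Eoarchean 4031 − 3600 = 431; Cenozoic 66 − 0 = 66; Mesoarchean 3200 − 2800 = 400; Neoproterozoic 1000 − 538.8 = 461.2.
Ranking these from longest: Neoproterozoic > Eoarchean > Mesoarchean > Paleozoic > Cenozoic.
Position 2 in that ranking is Eoarchean, which lasted 431 Myr.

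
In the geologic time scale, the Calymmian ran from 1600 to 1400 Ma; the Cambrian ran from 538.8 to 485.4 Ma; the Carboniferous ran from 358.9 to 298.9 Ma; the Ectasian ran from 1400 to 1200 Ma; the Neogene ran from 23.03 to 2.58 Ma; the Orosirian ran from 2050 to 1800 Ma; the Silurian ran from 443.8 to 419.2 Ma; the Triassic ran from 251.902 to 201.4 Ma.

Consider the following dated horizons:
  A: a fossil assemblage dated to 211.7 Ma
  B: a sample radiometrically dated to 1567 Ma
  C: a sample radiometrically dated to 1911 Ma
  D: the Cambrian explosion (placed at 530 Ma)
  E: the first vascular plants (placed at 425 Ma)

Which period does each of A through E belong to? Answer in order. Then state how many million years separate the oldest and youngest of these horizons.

A — Triassic; B — Calymmian; C — Orosirian; D — Cambrian; E — Silurian; span 1699.3 million years

A: 211.7 Ma lies in 251.902–201.4 Ma, so Triassic.
B: 1567 Ma lies in 1600–1400 Ma, so Calymmian.
C: 1911 Ma lies in 2050–1800 Ma, so Orosirian.
D: 530 Ma lies in 538.8–485.4 Ma, so Cambrian.
E: 425 Ma lies in 443.8–419.2 Ma, so Silurian.
Oldest = 1911 Ma, youngest = 211.7 Ma → span 1699.3 Myr.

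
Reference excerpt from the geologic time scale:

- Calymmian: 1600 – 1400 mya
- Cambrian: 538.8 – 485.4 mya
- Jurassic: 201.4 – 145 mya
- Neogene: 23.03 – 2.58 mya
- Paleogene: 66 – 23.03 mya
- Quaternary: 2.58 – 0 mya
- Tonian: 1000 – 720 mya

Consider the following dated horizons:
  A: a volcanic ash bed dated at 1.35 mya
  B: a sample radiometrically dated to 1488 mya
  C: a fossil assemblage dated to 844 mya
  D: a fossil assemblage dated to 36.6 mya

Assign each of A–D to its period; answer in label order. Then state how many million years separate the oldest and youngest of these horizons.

A — Quaternary; B — Calymmian; C — Tonian; D — Paleogene; span 1486.65 million years

A: 1.35 Ma lies in 2.58–0 Ma, so Quaternary.
B: 1488 Ma lies in 1600–1400 Ma, so Calymmian.
C: 844 Ma lies in 1000–720 Ma, so Tonian.
D: 36.6 Ma lies in 66–23.03 Ma, so Paleogene.
Oldest = 1488 Ma, youngest = 1.35 Ma → span 1486.65 Myr.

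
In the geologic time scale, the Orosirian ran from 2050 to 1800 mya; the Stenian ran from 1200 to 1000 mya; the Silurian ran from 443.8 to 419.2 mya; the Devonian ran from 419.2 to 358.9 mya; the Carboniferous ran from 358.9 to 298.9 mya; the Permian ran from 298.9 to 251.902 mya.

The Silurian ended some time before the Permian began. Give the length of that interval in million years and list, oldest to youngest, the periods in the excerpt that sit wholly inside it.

120.3 million years; Devonian, Carboniferous

The Silurian closes at 419.2 Ma and the Permian opens at 298.9 Ma, so the interval is 419.2 − 298.9 = 120.3 Myr.
A period fits inside if it starts at or after 419.2 Ma and ends at or before 298.9 Ma; oldest first that gives Devonian, Carboniferous.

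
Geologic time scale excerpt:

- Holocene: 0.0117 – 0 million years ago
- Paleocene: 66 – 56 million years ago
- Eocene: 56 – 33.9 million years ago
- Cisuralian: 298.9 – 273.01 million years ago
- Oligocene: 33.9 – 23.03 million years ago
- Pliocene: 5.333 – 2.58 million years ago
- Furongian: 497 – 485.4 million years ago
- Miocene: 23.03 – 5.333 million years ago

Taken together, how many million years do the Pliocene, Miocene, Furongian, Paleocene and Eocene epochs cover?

Each duration: Pliocene = 2.753; Miocene = 17.697; Furongian = 11.6; Paleocene = 10; Eocene = 22.1.
Sum: 2.753 + 17.697 + 11.6 + 10 + 22.1 = 64.15 Myr.

64.15 million years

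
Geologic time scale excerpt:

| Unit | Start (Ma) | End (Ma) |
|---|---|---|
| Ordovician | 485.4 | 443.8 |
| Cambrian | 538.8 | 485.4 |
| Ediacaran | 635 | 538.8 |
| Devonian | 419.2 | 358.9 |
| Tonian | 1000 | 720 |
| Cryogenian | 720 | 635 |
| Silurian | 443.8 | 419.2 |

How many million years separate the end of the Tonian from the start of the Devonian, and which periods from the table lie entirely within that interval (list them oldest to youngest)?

300.8 million years; Cryogenian, Ediacaran, Cambrian, Ordovician, Silurian

The Tonian closes at 720 Ma and the Devonian opens at 419.2 Ma, so the interval is 720 − 419.2 = 300.8 Myr.
A period fits inside if it starts at or after 720 Ma and ends at or before 419.2 Ma; oldest first that gives Cryogenian, Ediacaran, Cambrian, Ordovician, Silurian.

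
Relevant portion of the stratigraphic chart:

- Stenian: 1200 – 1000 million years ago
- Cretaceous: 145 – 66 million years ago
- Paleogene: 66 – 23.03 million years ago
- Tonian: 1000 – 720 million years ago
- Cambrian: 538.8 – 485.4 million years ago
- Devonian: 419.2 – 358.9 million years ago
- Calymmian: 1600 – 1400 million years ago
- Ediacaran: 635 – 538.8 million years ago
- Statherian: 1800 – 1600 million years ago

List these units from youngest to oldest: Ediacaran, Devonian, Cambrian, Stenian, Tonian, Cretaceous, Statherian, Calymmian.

Sorting by start age (ascending Ma, since larger Ma = older): Cretaceous start 145, Devonian start 419.2, Cambrian start 538.8, Ediacaran start 635, Tonian start 1000, Stenian start 1200, Calymmian start 1600, Statherian start 1800.

Cretaceous → Devonian → Cambrian → Ediacaran → Tonian → Stenian → Calymmian → Statherian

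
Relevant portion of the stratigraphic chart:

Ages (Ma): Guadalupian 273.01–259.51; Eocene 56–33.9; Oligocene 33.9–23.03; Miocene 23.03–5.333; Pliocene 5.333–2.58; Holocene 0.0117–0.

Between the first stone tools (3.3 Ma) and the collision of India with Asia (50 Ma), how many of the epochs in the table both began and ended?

2

50 Ma sits inside the Eocene (56–33.9) and 3.3 Ma inside the Pliocene (5.333–2.58); neither of those is wholly between the two dates.
The listed epochs lying completely between them are Oligocene, Miocene — 2 in all.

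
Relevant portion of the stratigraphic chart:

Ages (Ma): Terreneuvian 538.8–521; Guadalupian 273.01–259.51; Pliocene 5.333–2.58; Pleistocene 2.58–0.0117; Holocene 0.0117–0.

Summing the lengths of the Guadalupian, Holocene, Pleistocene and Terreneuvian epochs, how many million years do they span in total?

Each duration: Guadalupian = 13.5; Holocene = 0.0117; Pleistocene = 2.5683; Terreneuvian = 17.8.
Sum: 13.5 + 0.0117 + 2.5683 + 17.8 = 33.88 Myr.

33.88 million years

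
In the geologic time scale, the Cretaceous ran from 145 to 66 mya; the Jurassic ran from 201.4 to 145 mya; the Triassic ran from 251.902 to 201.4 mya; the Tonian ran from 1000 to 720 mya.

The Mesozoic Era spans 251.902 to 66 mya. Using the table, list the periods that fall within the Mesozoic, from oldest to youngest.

Periods with both bounds inside 251.902–66 Ma: Triassic (251.902–201.4), Jurassic (201.4–145), Cretaceous (145–66).

Triassic, Jurassic, Cretaceous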